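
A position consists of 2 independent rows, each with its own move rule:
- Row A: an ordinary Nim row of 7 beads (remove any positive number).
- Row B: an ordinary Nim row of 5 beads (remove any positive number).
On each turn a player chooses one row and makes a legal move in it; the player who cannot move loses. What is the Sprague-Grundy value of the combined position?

Row A is a plain Nim row of size 7, so its Grundy value is 7.
Row B is a plain Nim row of size 5, so its Grundy value is 5.
The value of a disjunctive sum is the nim-sum of the parts.
Combined value = 7 ⊕ 5 = 2.

2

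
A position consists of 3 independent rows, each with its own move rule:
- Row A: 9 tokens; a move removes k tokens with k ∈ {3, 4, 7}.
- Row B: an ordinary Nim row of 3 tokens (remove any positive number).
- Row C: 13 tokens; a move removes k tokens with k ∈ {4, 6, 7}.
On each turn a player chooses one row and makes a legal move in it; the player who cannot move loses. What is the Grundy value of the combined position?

Build the Grundy sequence for row A with g(k) = mex{g(k−s) : s ∈ {3, 4, 7}, s ≤ k}:
g(0) = mex{} = 0
g(1) = mex{} = 0
g(2) = mex{} = 0
g(3) = mex{0} = 1
g(4) = mex{0} = 1
g(5) = mex{0} = 1
g(6) = mex{0,1} = 2
g(7) = mex{0,1} = 2
g(8) = mex{0,1} = 2
g(9) = mex{0,1,2} = 3
So g(9) = 3.
Row B is a plain Nim row of size 3, so its Grundy value is 3.
For row C, compute g(0), g(1), … with moves {4, 6, 7}:
g(0) = mex{} = 0
g(1) = mex{} = 0
g(2) = mex{} = 0
g(3) = mex{} = 0
g(4) = mex{0} = 1
g(5) = mex{0} = 1
g(6) = mex{0} = 1
g(7) = mex{0} = 1
g(8) = mex{0,1} = 2
g(9) = mex{0,1} = 2
g(10) = mex{0,1} = 2
g(11) = mex{1} = 0
g(12) = mex{1,2} = 0
g(13) = mex{1,2} = 0
So g(13) = 0.
By the Sprague-Grundy theorem, the Grundy value of a sum of independent games is the XOR of the component values.
Combined value = 3 XOR 3 XOR 0 = 0.

0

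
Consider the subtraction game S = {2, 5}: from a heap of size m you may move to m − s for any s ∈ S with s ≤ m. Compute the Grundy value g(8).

Compute g(0), g(1), … for moves {2, 5}:
k:     0  1  2  3  4  5  6  7  8
g(k):  0  0  1  1  0  2  1  0  0
So g(8) = 0.

0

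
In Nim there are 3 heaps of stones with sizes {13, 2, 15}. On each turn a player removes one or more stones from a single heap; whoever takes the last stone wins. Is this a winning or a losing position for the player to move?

Losing position

Nim-sum: 13 ⊕ 2 ⊕ 15 = 0.
The nim-sum is 0, so this is a P-position: the player to move is in a losing position under optimal play.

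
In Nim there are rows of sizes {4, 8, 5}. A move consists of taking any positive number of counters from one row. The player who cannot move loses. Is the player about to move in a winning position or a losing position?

Winning position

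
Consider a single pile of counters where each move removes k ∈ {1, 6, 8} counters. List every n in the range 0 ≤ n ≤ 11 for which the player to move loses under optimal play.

0, 2, 4, 7, 9, 11

Compute g(0), g(1), … for moves {1, 6, 8}:
k:     0  1  2  3  4  5  6  7  8  9 10 11
g(k):  0  1  0  1  0  1  2  0  1  0  1  0
The P-positions (g = 0) in 0..11 are 0, 2, 4, 7, 9, 11.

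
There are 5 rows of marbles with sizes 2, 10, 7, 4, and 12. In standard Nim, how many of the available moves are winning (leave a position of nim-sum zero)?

3

Nim-sum: 2 XOR 10 XOR 7 XOR 4 XOR 12 = 7.
The overall nim-sum is X = 7. A row of size p has a winning move iff p XOR X < p (reduce it to p XOR X).
  2: 2 XOR 7 = 5 ≥ 2 — no move.
  10: 10 XOR 7 = 13 ≥ 10 — no move.
  7: 7 XOR 7 = 0 < 7 — winning move (to 0).
  4: 4 XOR 7 = 3 < 4 — winning move (to 3).
  12: 12 XOR 7 = 11 < 12 — winning move (to 11).
That gives 3 winning moves.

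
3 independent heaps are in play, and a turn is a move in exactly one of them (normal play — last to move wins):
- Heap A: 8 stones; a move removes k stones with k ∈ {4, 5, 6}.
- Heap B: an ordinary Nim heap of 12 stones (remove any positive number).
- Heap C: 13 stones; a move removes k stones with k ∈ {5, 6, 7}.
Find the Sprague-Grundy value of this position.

14

Grundy values for heap A (subtraction set {4, 5, 6}):
k:     0  1  2  3  4  5  6  7  8
g(k):  0  0  0  0  1  1  1  1  2
So g(8) = 2.
Heap B is a plain Nim heap of size 12, so its Grundy value is 12.
Grundy values for heap C (subtraction set {5, 6, 7}):
g(0) = mex{} = 0
g(1) = mex{} = 0
g(2) = mex{} = 0
g(3) = mex{} = 0
g(4) = mex{} = 0
g(5) = mex{0} = 1
g(6) = mex{0} = 1
g(7) = mex{0} = 1
g(8) = mex{0} = 1
g(9) = mex{0} = 1
g(10) = mex{0,1} = 2
g(11) = mex{0,1} = 2
g(12) = mex{1} = 0
g(13) = mex{1} = 0
So g(13) = 0.
By the Sprague-Grundy theorem, the Grundy value of a sum of independent games is the XOR of the component values.
Combined value = 2 ⊕ 12 ⊕ 0 = 14.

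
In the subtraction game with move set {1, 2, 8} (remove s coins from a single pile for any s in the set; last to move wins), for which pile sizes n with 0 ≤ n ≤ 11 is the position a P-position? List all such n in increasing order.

0, 3, 6, 9

Compute g(0), g(1), … for moves {1, 2, 8}:
g(0) = mex{} = 0
g(1) = mex{0} = 1
g(2) = mex{0,1} = 2
g(3) = mex{1,2} = 0
g(4) = mex{0,2} = 1
g(5) = mex{0,1} = 2
g(6) = mex{1,2} = 0
g(7) = mex{0,2} = 1
g(8) = mex{0,1} = 2
g(9) = mex{1,2} = 0
g(10) = mex{0,2} = 1
g(11) = mex{0,1} = 2
The P-positions (g = 0) in 0..11 are 0, 3, 6, 9.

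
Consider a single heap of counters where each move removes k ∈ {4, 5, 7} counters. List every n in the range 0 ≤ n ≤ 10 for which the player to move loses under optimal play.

0, 1, 2, 3

Grundy values for subtraction set {4, 5, 7}:
k:     0  1  2  3  4  5  6  7  8  9 10
g(k):  0  0  0  0  1  1  1  1  2  2  2
The P-positions (g = 0) in 0..10 are 0, 1, 2, 3.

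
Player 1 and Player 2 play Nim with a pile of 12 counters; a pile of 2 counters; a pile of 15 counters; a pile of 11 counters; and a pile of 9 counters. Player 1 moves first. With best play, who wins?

Nim-sum: 12 ⊕ 2 ⊕ 15 ⊕ 11 ⊕ 9 = 3.
The nim-sum is 3 ≠ 0, so this is an N-position: the player to move can win; Player 1 has a winning move.

Player 1 wins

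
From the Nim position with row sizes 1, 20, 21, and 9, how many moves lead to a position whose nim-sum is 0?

1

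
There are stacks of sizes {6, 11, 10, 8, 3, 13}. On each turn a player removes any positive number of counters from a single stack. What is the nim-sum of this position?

1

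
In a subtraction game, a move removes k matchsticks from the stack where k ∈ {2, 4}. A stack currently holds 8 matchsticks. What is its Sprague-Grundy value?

1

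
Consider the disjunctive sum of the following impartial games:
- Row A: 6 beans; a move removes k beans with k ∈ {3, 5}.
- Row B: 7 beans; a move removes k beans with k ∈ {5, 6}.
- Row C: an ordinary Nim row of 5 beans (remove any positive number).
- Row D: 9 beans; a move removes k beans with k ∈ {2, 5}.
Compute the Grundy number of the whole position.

Grundy values for row A (subtraction set {3, 5}):
g(0) = mex{} = 0
g(1) = mex{} = 0
g(2) = mex{} = 0
g(3) = mex{0} = 1
g(4) = mex{0} = 1
g(5) = mex{0} = 1
g(6) = mex{0,1} = 2
So g(6) = 2.
Grundy values for row B (subtraction set {5, 6}):
g(0) = mex{} = 0
g(1) = mex{} = 0
g(2) = mex{} = 0
g(3) = mex{} = 0
g(4) = mex{} = 0
g(5) = mex{0} = 1
g(6) = mex{0} = 1
g(7) = mex{0} = 1
So g(7) = 1.
Row C is a plain Nim row of size 5, so its Grundy value is 5.
For row D, compute g(0), g(1), … with moves {2, 5}:
k:     0  1  2  3  4  5  6  7  8  9
g(k):  0  0  1  1  0  2  1  0  0  1
So g(9) = 1.
By the Sprague-Grundy theorem, the Grundy value of a sum of independent games is the XOR of the component values.
Combined value = 2 ⊕ 1 ⊕ 5 ⊕ 1 = 7.

7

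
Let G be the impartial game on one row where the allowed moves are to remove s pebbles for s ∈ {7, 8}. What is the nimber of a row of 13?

1

Compute g(0), g(1), … for moves {7, 8}:
g(0) = mex{} = 0
g(1) = mex{} = 0
g(2) = mex{} = 0
g(3) = mex{} = 0
g(4) = mex{} = 0
g(5) = mex{} = 0
g(6) = mex{} = 0
g(7) = mex{0} = 1
g(8) = mex{0} = 1
g(9) = mex{0} = 1
g(10) = mex{0} = 1
g(11) = mex{0} = 1
g(12) = mex{0} = 1
g(13) = mex{0} = 1
So g(13) = 1.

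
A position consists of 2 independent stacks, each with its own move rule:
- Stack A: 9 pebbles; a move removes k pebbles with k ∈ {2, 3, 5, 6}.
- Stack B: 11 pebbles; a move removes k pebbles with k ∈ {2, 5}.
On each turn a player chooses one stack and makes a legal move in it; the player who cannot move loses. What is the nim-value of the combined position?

0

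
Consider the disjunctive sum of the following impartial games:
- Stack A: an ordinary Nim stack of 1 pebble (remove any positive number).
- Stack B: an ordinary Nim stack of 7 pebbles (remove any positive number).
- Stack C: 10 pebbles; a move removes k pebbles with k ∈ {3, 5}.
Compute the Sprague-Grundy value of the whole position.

6

Stack A is a plain Nim stack of size 1, so its Grundy value is 1.
Stack B is a plain Nim stack of size 7, so its Grundy value is 7.
Grundy values for stack C (subtraction set {3, 5}):
g(0) = mex{} = 0
g(1) = mex{} = 0
g(2) = mex{} = 0
g(3) = mex{0} = 1
g(4) = mex{0} = 1
g(5) = mex{0} = 1
g(6) = mex{0,1} = 2
g(7) = mex{0,1} = 2
g(8) = mex{1} = 0
g(9) = mex{1,2} = 0
g(10) = mex{1,2} = 0
So g(10) = 0.
By the Sprague-Grundy theorem, the Grundy value of a sum of independent games is the XOR of the component values.
Combined value = 1 ⊕ 7 ⊕ 0 = 6.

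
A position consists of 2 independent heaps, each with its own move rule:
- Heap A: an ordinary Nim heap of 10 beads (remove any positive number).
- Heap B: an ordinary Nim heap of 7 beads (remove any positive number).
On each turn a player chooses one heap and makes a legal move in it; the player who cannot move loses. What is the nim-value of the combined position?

13

Heap A is a plain Nim heap of size 10, so its Grundy value is 10.
Heap B is a plain Nim heap of size 7, so its Grundy value is 7.
The value of a disjunctive sum is the nim-sum of the parts.
Combined value = 10 XOR 7 = 13.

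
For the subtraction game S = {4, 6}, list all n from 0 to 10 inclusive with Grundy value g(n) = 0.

0, 1, 2, 3, 10

Grundy values for subtraction set {4, 6}:
k:     0  1  2  3  4  5  6  7  8  9 10
g(k):  0  0  0  0  1  1  1  1  2  2  0
The P-positions (g = 0) in 0..10 are 0, 1, 2, 3, 10.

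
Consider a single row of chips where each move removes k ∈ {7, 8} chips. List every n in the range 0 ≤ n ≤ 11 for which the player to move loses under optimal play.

0, 1, 2, 3, 4, 5, 6

Compute g(0), g(1), … for moves {7, 8}:
g(0) = mex{} = 0
g(1) = mex{} = 0
g(2) = mex{} = 0
g(3) = mex{} = 0
g(4) = mex{} = 0
g(5) = mex{} = 0
g(6) = mex{} = 0
g(7) = mex{0} = 1
g(8) = mex{0} = 1
g(9) = mex{0} = 1
g(10) = mex{0} = 1
g(11) = mex{0} = 1
The P-positions (g = 0) in 0..11 are 0, 1, 2, 3, 4, 5, 6.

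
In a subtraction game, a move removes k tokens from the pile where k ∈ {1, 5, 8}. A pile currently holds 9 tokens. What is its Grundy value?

3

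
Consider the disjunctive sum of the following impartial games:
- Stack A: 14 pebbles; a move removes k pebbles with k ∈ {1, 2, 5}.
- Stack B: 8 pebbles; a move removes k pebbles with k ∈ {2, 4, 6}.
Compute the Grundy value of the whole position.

Build the Grundy sequence for stack A with g(k) = mex{g(k−s) : s ∈ {1, 2, 5}, s ≤ k}:
k:     0  1  2  3  4  5  6  7  8  9 10 11 12 13 14
g(k):  0  1  2  0  1  2  0  1  2  0  1  2  0  1  2
So g(14) = 2.
Grundy values for stack B (subtraction set {2, 4, 6}):
g(0) = mex{} = 0
g(1) = mex{} = 0
g(2) = mex{0} = 1
g(3) = mex{0} = 1
g(4) = mex{0,1} = 2
g(5) = mex{0,1} = 2
g(6) = mex{0,1,2} = 3
g(7) = mex{0,1,2} = 3
g(8) = mex{1,2,3} = 0
So g(8) = 0.
By the Sprague-Grundy theorem, the Grundy value of a sum of independent games is the XOR of the component values.
Combined value = 2 XOR 0 = 2.

2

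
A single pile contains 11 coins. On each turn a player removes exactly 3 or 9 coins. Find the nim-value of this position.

1

Compute g(0), g(1), … for moves {3, 9}:
k:     0  1  2  3  4  5  6  7  8  9 10 11
g(k):  0  0  0  1  1  1  0  0  0  1  1  1
So g(11) = 1.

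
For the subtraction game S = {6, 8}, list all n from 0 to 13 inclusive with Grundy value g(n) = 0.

Grundy values for subtraction set {6, 8}:
g(0) = mex{} = 0
g(1) = mex{} = 0
g(2) = mex{} = 0
g(3) = mex{} = 0
g(4) = mex{} = 0
g(5) = mex{} = 0
g(6) = mex{0} = 1
g(7) = mex{0} = 1
g(8) = mex{0} = 1
g(9) = mex{0} = 1
g(10) = mex{0} = 1
g(11) = mex{0} = 1
g(12) = mex{0,1} = 2
g(13) = mex{0,1} = 2
The P-positions (g = 0) in 0..13 are 0, 1, 2, 3, 4, 5.

0, 1, 2, 3, 4, 5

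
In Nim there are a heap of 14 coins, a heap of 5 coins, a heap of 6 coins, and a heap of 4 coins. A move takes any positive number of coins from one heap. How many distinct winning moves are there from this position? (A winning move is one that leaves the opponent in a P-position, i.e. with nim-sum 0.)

Compute the nim-sum pairwise:
14 XOR 5 = 11
11 XOR 6 = 13
13 XOR 4 = 9
The overall nim-sum is X = 9. A heap of size p has a winning move iff p XOR X < p (reduce it to p XOR X).
  14: 14 XOR 9 = 7 < 14 — winning move (to 7).
  5: 5 XOR 9 = 12 ≥ 5 — no move.
  6: 6 XOR 9 = 15 ≥ 6 — no move.
  4: 4 XOR 9 = 13 ≥ 4 — no move.
That gives 1 winning move.

1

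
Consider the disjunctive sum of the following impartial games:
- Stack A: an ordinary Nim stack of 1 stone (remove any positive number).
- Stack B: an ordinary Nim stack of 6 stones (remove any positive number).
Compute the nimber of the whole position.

7

Stack A is a plain Nim stack of size 1, so its Grundy value is 1.
Stack B is a plain Nim stack of size 6, so its Grundy value is 6.
By the Sprague-Grundy theorem, the Grundy value of a sum of independent games is the XOR of the component values.
Combined value = 1 ⊕ 6 = 7.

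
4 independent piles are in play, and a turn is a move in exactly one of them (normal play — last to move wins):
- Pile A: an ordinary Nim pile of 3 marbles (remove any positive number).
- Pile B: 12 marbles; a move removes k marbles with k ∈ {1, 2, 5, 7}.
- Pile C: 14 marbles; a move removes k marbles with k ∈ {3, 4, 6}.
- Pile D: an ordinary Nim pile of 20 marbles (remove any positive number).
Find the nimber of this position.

22

Pile A is a plain Nim pile of size 3, so its Grundy value is 3.
Grundy values for pile B (subtraction set {1, 2, 5, 7}):
g(0) = mex{} = 0
g(1) = mex{0} = 1
g(2) = mex{0,1} = 2
g(3) = mex{1,2} = 0
g(4) = mex{0,2} = 1
g(5) = mex{0,1} = 2
g(6) = mex{1,2} = 0
g(7) = mex{0,2} = 1
g(8) = mex{0,1} = 2
g(9) = mex{1,2} = 0
g(10) = mex{0,2} = 1
g(11) = mex{0,1} = 2
g(12) = mex{1,2} = 0
So g(12) = 0.
Grundy values for pile C (subtraction set {3, 4, 6}):
k:     0  1  2  3  4  5  6  7  8  9 10 11 12 13 14
g(k):  0  0  0  1  1  1  2  2  2  0  0  0  1  1  1
So g(14) = 1.
Pile D is a plain Nim pile of size 20, so its Grundy value is 20.
The value of a disjunctive sum is the nim-sum of the parts.
Combined value = 3 XOR 0 XOR 1 XOR 20 = 22.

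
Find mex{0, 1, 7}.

The values 0, 1 are all present; 2 is the first non-negative integer missing from the set.

2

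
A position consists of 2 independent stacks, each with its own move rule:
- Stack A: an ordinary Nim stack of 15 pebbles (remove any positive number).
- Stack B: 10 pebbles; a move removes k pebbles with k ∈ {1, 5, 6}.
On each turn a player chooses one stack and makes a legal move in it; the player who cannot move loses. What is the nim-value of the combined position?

Stack A is a plain Nim stack of size 15, so its Grundy value is 15.
Grundy values for stack B (subtraction set {1, 5, 6}):
k:     0  1  2  3  4  5  6  7  8  9 10
g(k):  0  1  0  1  0  1  2  3  2  3  2
So g(10) = 2.
The value of a disjunctive sum is the nim-sum of the parts.
Combined value = 15 XOR 2 = 13.

13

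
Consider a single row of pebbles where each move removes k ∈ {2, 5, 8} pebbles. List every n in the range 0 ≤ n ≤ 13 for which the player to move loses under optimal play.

0, 1, 4, 7, 10, 11

Build the Grundy sequence with g(k) = mex{g(k−s) : s ∈ {2, 5, 8}, s ≤ k}:
k:     0  1  2  3  4  5  6  7  8  9 10 11 12 13
g(k):  0  0  1  1  0  2  1  0  2  1  0  0  1  1
The P-positions (g = 0) in 0..13 are 0, 1, 4, 7, 10, 11.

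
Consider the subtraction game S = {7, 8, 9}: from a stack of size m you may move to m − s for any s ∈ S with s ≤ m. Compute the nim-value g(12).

Grundy values for subtraction set {7, 8, 9}:
k:     0  1  2  3  4  5  6  7  8  9 10 11 12
g(k):  0  0  0  0  0  0  0  1  1  1  1  1  1
So g(12) = 1.

1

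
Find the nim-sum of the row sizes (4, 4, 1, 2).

3

Compute the nim-sum pairwise:
4 XOR 4 = 0
0 XOR 1 = 1
1 XOR 2 = 3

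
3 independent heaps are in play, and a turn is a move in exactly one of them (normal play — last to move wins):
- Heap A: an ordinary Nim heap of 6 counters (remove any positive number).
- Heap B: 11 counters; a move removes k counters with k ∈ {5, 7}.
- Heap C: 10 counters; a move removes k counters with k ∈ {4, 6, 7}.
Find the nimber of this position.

Heap A is a plain Nim heap of size 6, so its Grundy value is 6.
Build the Grundy sequence for heap B with g(k) = mex{g(k−s) : s ∈ {5, 7}, s ≤ k}:
g(0) = mex{} = 0
g(1) = mex{} = 0
g(2) = mex{} = 0
g(3) = mex{} = 0
g(4) = mex{} = 0
g(5) = mex{0} = 1
g(6) = mex{0} = 1
g(7) = mex{0} = 1
g(8) = mex{0} = 1
g(9) = mex{0} = 1
g(10) = mex{0,1} = 2
g(11) = mex{0,1} = 2
So g(11) = 2.
Build the Grundy sequence for heap C with g(k) = mex{g(k−s) : s ∈ {4, 6, 7}, s ≤ k}:
g(0) = mex{} = 0
g(1) = mex{} = 0
g(2) = mex{} = 0
g(3) = mex{} = 0
g(4) = mex{0} = 1
g(5) = mex{0} = 1
g(6) = mex{0} = 1
g(7) = mex{0} = 1
g(8) = mex{0,1} = 2
g(9) = mex{0,1} = 2
g(10) = mex{0,1} = 2
So g(10) = 2.
The value of a disjunctive sum is the nim-sum of the parts.
Combined value = 6 ⊕ 2 ⊕ 2 = 6.

6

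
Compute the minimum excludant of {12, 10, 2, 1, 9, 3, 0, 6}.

4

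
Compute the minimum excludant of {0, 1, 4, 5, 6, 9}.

The values 0, 1 are all present; 2 is the first non-negative integer missing from the set.

2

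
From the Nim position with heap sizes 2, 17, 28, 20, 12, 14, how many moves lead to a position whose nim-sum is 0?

3

Compute the nim-sum pairwise:
2 ⊕ 17 = 19
19 ⊕ 28 = 15
15 ⊕ 20 = 27
27 ⊕ 12 = 23
23 ⊕ 14 = 25
The overall nim-sum is X = 25. A heap of size p has a winning move iff p XOR X < p (reduce it to p XOR X).
  2: 2 XOR 25 = 27 ≥ 2 — no move.
  17: 17 XOR 25 = 8 < 17 — winning move (to 8).
  28: 28 XOR 25 = 5 < 28 — winning move (to 5).
  20: 20 XOR 25 = 13 < 20 — winning move (to 13).
  12: 12 XOR 25 = 21 ≥ 12 — no move.
  14: 14 XOR 25 = 23 ≥ 14 — no move.
That gives 3 winning moves.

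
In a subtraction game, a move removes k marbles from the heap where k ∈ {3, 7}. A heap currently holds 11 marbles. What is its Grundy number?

0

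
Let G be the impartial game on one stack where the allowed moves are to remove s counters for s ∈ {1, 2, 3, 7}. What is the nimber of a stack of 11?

3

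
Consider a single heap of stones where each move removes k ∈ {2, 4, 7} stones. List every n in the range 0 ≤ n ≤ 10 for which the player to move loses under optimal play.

Grundy values for subtraction set {2, 4, 7}:
g(0) = mex{} = 0
g(1) = mex{} = 0
g(2) = mex{0} = 1
g(3) = mex{0} = 1
g(4) = mex{0,1} = 2
g(5) = mex{0,1} = 2
g(6) = mex{1,2} = 0
g(7) = mex{0,1,2} = 3
g(8) = mex{0,2} = 1
g(9) = mex{1,2,3} = 0
g(10) = mex{0,1} = 2
The P-positions (g = 0) in 0..10 are 0, 1, 6, 9.

0, 1, 6, 9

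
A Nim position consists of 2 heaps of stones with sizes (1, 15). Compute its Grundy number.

14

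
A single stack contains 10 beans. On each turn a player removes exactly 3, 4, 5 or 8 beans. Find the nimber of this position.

3

Build the Grundy sequence with g(k) = mex{g(k−s) : s ∈ {3, 4, 5, 8}, s ≤ k}:
k:     0  1  2  3  4  5  6  7  8  9 10
g(k):  0  0  0  1  1  1  2  2  2  3  3
So g(10) = 3.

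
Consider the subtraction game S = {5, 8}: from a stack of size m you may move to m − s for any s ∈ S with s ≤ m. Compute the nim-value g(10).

2

Compute g(0), g(1), … for moves {5, 8}:
g(0) = mex{} = 0
g(1) = mex{} = 0
g(2) = mex{} = 0
g(3) = mex{} = 0
g(4) = mex{} = 0
g(5) = mex{0} = 1
g(6) = mex{0} = 1
g(7) = mex{0} = 1
g(8) = mex{0} = 1
g(9) = mex{0} = 1
g(10) = mex{0,1} = 2
So g(10) = 2.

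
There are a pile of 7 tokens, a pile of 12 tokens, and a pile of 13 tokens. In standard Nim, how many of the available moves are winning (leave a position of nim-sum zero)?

3

Compute the nim-sum pairwise:
7 ^ 12 = 11
11 ^ 13 = 6
The overall nim-sum is X = 6. A pile of size p has a winning move iff p XOR X < p (reduce it to p XOR X).
  7: 7 XOR 6 = 1 < 7 — winning move (to 1).
  12: 12 XOR 6 = 10 < 12 — winning move (to 10).
  13: 13 XOR 6 = 11 < 13 — winning move (to 11).
That gives 3 winning moves.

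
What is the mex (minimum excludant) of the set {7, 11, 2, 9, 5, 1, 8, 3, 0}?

The values 0, 1, 2, 3 are all present; 4 is the first non-negative integer missing from the set.

4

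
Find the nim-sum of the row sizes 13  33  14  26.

Compute the nim-sum pairwise:
13 XOR 33 = 44
44 XOR 14 = 34
34 XOR 26 = 56

56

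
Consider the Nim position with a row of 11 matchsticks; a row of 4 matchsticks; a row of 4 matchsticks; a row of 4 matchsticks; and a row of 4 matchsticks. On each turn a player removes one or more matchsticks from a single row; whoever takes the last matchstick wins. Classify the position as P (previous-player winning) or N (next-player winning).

Nim-sum: 11 ⊕ 4 ⊕ 4 ⊕ 4 ⊕ 4 = 11.
The nim-sum is 11 ≠ 0, so this is an N-position: the player to move can win.

N-position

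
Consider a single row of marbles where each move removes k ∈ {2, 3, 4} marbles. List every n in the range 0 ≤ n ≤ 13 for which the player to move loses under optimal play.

0, 1, 6, 7, 12, 13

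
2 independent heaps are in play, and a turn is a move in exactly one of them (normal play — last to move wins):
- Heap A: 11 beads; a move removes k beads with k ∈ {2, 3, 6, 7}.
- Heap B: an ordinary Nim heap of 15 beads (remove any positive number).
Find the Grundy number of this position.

14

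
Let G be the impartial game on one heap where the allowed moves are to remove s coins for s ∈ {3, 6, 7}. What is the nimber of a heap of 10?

Grundy values for subtraction set {3, 6, 7}:
k:     0  1  2  3  4  5  6  7  8  9 10
g(k):  0  0  0  1  1  1  2  2  2  3  0
So g(10) = 0.

0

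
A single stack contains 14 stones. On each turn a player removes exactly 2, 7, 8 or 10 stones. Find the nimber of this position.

3

Grundy values for subtraction set {2, 7, 8, 10}:
k:     0  1  2  3  4  5  6  7  8  9 10 11 12 13 14
g(k):  0  0  1  1  0  0  1  1  2  2  3  3  2  2  3
So g(14) = 3.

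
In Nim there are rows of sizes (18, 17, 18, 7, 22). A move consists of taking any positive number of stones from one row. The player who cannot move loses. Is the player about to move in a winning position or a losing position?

Compute the nim-sum pairwise:
18 ^ 17 = 3
3 ^ 18 = 17
17 ^ 7 = 22
22 ^ 22 = 0
The nim-sum is 0, so this is a P-position: the player to move is in a losing position under optimal play.

Losing position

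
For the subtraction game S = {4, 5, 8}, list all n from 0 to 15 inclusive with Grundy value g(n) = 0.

0, 1, 2, 3, 12, 13, 14, 15

Build the Grundy sequence with g(k) = mex{g(k−s) : s ∈ {4, 5, 8}, s ≤ k}:
k:     0  1  2  3  4  5  6  7  8  9 10 11 12 13 14 15
g(k):  0  0  0  0  1  1  1  1  2  2  2  2  0  0  0  0
The P-positions (g = 0) in 0..15 are 0, 1, 2, 3, 12, 13, 14, 15.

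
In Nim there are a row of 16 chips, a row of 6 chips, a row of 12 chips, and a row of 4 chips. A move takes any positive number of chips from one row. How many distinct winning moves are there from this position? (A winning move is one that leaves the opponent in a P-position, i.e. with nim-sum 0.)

1

Compute the nim-sum pairwise:
16 XOR 6 = 22
22 XOR 12 = 26
26 XOR 4 = 30
The overall nim-sum is X = 30. A row of size p has a winning move iff p XOR X < p (reduce it to p XOR X).
  16: 16 XOR 30 = 14 < 16 — winning move (to 14).
  6: 6 XOR 30 = 24 ≥ 6 — no move.
  12: 12 XOR 30 = 18 ≥ 12 — no move.
  4: 4 XOR 30 = 26 ≥ 4 — no move.
That gives 1 winning move.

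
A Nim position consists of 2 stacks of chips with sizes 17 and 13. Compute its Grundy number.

Compute the nim-sum pairwise:
17 ⊕ 13 = 28

28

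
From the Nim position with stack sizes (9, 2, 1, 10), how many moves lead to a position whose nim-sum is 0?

0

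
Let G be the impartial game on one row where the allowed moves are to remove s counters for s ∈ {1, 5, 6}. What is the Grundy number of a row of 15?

0

Grundy values for subtraction set {1, 5, 6}:
k:     0  1  2  3  4  5  6  7  8  9 10 11 12 13 14 15
g(k):  0  1  0  1  0  1  2  3  2  3  2  0  1  0  1  0
So g(15) = 0.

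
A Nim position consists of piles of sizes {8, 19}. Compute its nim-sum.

Nim-sum: 8 XOR 19 = 27.

27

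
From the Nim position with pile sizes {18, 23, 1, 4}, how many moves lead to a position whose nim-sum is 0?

0

Nim-sum: 18 XOR 23 XOR 1 XOR 4 = 0.
The nim-sum is already 0, so every move leaves a nonzero nim-sum — there are no winning moves.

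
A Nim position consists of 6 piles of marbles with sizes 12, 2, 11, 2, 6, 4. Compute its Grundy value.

Nim-sum: 12 ^ 2 ^ 11 ^ 2 ^ 6 ^ 4 = 5.

5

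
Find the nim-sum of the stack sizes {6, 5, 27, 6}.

30

Compute the nim-sum pairwise:
6 ^ 5 = 3
3 ^ 27 = 24
24 ^ 6 = 30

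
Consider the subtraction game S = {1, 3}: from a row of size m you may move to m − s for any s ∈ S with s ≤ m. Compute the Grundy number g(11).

Grundy values for subtraction set {1, 3}:
k:     0  1  2  3  4  5  6  7  8  9 10 11
g(k):  0  1  0  1  0  1  0  1  0  1  0  1
So g(11) = 1.

1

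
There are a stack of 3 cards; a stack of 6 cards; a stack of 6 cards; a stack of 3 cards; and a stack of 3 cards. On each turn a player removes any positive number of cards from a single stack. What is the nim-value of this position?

3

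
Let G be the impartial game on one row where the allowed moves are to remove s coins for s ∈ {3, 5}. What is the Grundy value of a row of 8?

0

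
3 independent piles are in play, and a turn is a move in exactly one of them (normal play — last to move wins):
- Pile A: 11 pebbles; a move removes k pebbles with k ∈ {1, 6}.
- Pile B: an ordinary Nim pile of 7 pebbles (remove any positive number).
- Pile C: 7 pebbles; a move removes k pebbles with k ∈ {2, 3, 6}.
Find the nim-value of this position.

Grundy values for pile A (subtraction set {1, 6}):
k:     0  1  2  3  4  5  6  7  8  9 10 11
g(k):  0  1  0  1  0  1  2  0  1  0  1  0
So g(11) = 0.
Pile B is a plain Nim pile of size 7, so its Grundy value is 7.
Grundy values for pile C (subtraction set {2, 3, 6}):
k:     0  1  2  3  4  5  6  7
g(k):  0  0  1  1  2  0  3  1
So g(7) = 1.
The value of a disjunctive sum is the nim-sum of the parts.
Combined value = 0 ⊕ 7 ⊕ 1 = 6.

6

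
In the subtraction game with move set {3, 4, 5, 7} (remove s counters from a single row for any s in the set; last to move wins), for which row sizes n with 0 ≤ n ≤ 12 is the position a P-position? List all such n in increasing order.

0, 1, 2, 10, 11, 12

Grundy values for subtraction set {3, 4, 5, 7}:
g(0) = mex{} = 0
g(1) = mex{} = 0
g(2) = mex{} = 0
g(3) = mex{0} = 1
g(4) = mex{0} = 1
g(5) = mex{0} = 1
g(6) = mex{0,1} = 2
g(7) = mex{0,1} = 2
g(8) = mex{0,1} = 2
g(9) = mex{0,1,2} = 3
g(10) = mex{1,2} = 0
g(11) = mex{1,2} = 0
g(12) = mex{1,2,3} = 0
The P-positions (g = 0) in 0..12 are 0, 1, 2, 10, 11, 12.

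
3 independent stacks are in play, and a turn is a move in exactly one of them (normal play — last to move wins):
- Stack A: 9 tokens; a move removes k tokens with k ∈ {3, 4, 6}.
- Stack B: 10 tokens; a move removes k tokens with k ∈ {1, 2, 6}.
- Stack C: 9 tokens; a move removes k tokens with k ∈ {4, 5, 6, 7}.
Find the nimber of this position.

Grundy values for stack A (subtraction set {3, 4, 6}):
k:     0  1  2  3  4  5  6  7  8  9
g(k):  0  0  0  1  1  1  2  2  2  0
So g(9) = 0.
Build the Grundy sequence for stack B with g(k) = mex{g(k−s) : s ∈ {1, 2, 6}, s ≤ k}:
k:     0  1  2  3  4  5  6  7  8  9 10
g(k):  0  1  2  0  1  2  3  0  1  2  0
So g(10) = 0.
For stack C, compute g(0), g(1), … with moves {4, 5, 6, 7}:
g(0) = mex{} = 0
g(1) = mex{} = 0
g(2) = mex{} = 0
g(3) = mex{} = 0
g(4) = mex{0} = 1
g(5) = mex{0} = 1
g(6) = mex{0} = 1
g(7) = mex{0} = 1
g(8) = mex{0,1} = 2
g(9) = mex{0,1} = 2
So g(9) = 2.
By the Sprague-Grundy theorem, the Grundy value of a sum of independent games is the XOR of the component values.
Combined value = 0 XOR 0 XOR 2 = 2.

2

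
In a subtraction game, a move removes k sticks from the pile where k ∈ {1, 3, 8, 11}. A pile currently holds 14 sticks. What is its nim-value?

Build the Grundy sequence with g(k) = mex{g(k−s) : s ∈ {1, 3, 8, 11}, s ≤ k}:
g(0) = mex{} = 0
g(1) = mex{0} = 1
g(2) = mex{1} = 0
g(3) = mex{0} = 1
g(4) = mex{1} = 0
g(5) = mex{0} = 1
g(6) = mex{1} = 0
g(7) = mex{0} = 1
g(8) = mex{0,1} = 2
g(9) = mex{0,1,2} = 3
g(10) = mex{0,1,3} = 2
g(11) = mex{0,1,2} = 3
g(12) = mex{0,1,3} = 2
g(13) = mex{0,1,2} = 3
g(14) = mex{0,1,3} = 2
So g(14) = 2.

2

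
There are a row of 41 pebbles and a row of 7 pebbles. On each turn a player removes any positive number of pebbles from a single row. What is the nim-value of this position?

Nim-sum: 41 XOR 7 = 46.

46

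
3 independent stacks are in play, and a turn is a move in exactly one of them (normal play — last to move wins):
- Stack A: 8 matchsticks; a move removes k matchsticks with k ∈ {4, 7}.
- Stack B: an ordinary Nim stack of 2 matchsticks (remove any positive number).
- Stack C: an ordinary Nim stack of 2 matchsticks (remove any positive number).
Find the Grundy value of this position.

2

Build the Grundy sequence for stack A with g(k) = mex{g(k−s) : s ∈ {4, 7}, s ≤ k}:
k:     0  1  2  3  4  5  6  7  8
g(k):  0  0  0  0  1  1  1  1  2
So g(8) = 2.
Stack B is a plain Nim stack of size 2, so its Grundy value is 2.
Stack C is a plain Nim stack of size 2, so its Grundy value is 2.
The value of a disjunctive sum is the nim-sum of the parts.
Combined value = 2 XOR 2 XOR 2 = 2.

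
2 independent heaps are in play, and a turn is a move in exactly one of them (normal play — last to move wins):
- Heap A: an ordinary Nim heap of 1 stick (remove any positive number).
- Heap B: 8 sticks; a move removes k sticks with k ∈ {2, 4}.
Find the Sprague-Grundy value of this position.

0

Heap A is a plain Nim heap of size 1, so its Grundy value is 1.
Grundy values for heap B (subtraction set {2, 4}):
k:     0  1  2  3  4  5  6  7  8
g(k):  0  0  1  1  2  2  0  0  1
So g(8) = 1.
By the Sprague-Grundy theorem, the Grundy value of a sum of independent games is the XOR of the component values.
Combined value = 1 ⊕ 1 = 0.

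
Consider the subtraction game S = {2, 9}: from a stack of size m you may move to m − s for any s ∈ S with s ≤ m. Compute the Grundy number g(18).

Build the Grundy sequence with g(k) = mex{g(k−s) : s ∈ {2, 9}, s ≤ k}:
k:     0  1  2  3  4  5  6  7  8  9 10 11 12 13 14 15 16 17 18
g(k):  0  0  1  1  0  0  1  1  0  2  1  0  0  1  1  0  0  1  1
So g(18) = 1.

1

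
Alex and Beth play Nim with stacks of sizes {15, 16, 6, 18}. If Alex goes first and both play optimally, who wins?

Alex wins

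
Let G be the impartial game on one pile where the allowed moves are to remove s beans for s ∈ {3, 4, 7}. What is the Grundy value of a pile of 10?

Grundy values for subtraction set {3, 4, 7}:
k:     0  1  2  3  4  5  6  7  8  9 10
g(k):  0  0  0  1  1  1  2  2  2  3  0
So g(10) = 0.

0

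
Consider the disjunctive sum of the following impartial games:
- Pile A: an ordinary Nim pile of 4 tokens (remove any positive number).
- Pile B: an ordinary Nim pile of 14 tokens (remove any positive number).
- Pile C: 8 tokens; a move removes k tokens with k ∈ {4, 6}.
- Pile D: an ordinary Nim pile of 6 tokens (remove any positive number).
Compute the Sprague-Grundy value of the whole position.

Pile A is a plain Nim pile of size 4, so its Grundy value is 4.
Pile B is a plain Nim pile of size 14, so its Grundy value is 14.
Build the Grundy sequence for pile C with g(k) = mex{g(k−s) : s ∈ {4, 6}, s ≤ k}:
g(0) = mex{} = 0
g(1) = mex{} = 0
g(2) = mex{} = 0
g(3) = mex{} = 0
g(4) = mex{0} = 1
g(5) = mex{0} = 1
g(6) = mex{0} = 1
g(7) = mex{0} = 1
g(8) = mex{0,1} = 2
So g(8) = 2.
Pile D is a plain Nim pile of size 6, so its Grundy value is 6.
The value of a disjunctive sum is the nim-sum of the parts.
Combined value = 4 XOR 14 XOR 2 XOR 6 = 14.

14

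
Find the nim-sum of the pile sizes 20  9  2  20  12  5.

Nim-sum: 20 XOR 9 XOR 2 XOR 20 XOR 12 XOR 5 = 2.

2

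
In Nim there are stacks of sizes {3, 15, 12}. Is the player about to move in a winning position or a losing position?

Nim-sum: 3 ^ 15 ^ 12 = 0.
The nim-sum is 0, so this is a P-position: the player to move is in a losing position under optimal play.

Losing position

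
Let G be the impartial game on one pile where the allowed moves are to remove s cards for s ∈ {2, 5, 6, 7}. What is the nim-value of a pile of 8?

Compute g(0), g(1), … for moves {2, 5, 6, 7}:
k:     0  1  2  3  4  5  6  7  8
g(k):  0  0  1  1  0  2  1  3  2
So g(8) = 2.

2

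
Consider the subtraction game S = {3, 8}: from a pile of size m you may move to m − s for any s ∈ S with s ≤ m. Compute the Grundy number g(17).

0

Build the Grundy sequence with g(k) = mex{g(k−s) : s ∈ {3, 8}, s ≤ k}:
k:     0  1  2  3  4  5  6  7  8  9 10 11 12 13 14 15 16 17
g(k):  0  0  0  1  1  1  0  0  2  1  1  0  0  0  1  1  1  0
So g(17) = 0.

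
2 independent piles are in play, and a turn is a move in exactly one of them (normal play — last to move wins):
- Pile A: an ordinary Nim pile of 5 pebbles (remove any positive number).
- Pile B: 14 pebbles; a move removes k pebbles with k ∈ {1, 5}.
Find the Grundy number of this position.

5

Pile A is a plain Nim pile of size 5, so its Grundy value is 5.
For pile B, compute g(0), g(1), … with moves {1, 5}:
g(0) = mex{} = 0
g(1) = mex{0} = 1
g(2) = mex{1} = 0
g(3) = mex{0} = 1
g(4) = mex{1} = 0
g(5) = mex{0} = 1
g(6) = mex{1} = 0
g(7) = mex{0} = 1
g(8) = mex{1} = 0
g(9) = mex{0} = 1
g(10) = mex{1} = 0
g(11) = mex{0} = 1
g(12) = mex{1} = 0
g(13) = mex{0} = 1
g(14) = mex{1} = 0
So g(14) = 0.
The value of a disjunctive sum is the nim-sum of the parts.
Combined value = 5 XOR 0 = 5.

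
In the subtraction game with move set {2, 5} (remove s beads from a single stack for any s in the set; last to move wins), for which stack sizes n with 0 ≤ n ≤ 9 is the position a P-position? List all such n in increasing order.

0, 1, 4, 7, 8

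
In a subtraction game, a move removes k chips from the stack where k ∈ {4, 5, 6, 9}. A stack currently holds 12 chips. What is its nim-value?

3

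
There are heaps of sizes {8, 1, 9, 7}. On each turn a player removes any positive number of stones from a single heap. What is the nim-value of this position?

7

Write each in binary and XOR column by column:
  1000  (8)
  0001  (1)
  1001  (9)
  0111  (7)
  ----
  0111  (7)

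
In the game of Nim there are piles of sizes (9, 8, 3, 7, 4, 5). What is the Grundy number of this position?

4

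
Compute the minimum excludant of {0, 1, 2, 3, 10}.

The values 0, 1, 2, 3 are all present; 4 is the first non-negative integer missing from the set.

4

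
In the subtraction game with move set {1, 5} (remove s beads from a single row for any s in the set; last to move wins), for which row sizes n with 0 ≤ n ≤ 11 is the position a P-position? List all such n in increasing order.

Grundy values for subtraction set {1, 5}:
g(0) = mex{} = 0
g(1) = mex{0} = 1
g(2) = mex{1} = 0
g(3) = mex{0} = 1
g(4) = mex{1} = 0
g(5) = mex{0} = 1
g(6) = mex{1} = 0
g(7) = mex{0} = 1
g(8) = mex{1} = 0
g(9) = mex{0} = 1
g(10) = mex{1} = 0
g(11) = mex{0} = 1
The P-positions (g = 0) in 0..11 are 0, 2, 4, 6, 8, 10.

0, 2, 4, 6, 8, 10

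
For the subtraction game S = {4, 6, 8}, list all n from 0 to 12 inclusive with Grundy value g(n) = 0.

0, 1, 2, 3, 12

Build the Grundy sequence with g(k) = mex{g(k−s) : s ∈ {4, 6, 8}, s ≤ k}:
k:     0  1  2  3  4  5  6  7  8  9 10 11 12
g(k):  0  0  0  0  1  1  1  1  2  2  2  2  0
The P-positions (g = 0) in 0..12 are 0, 1, 2, 3, 12.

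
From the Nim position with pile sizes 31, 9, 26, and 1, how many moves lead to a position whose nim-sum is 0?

Nim-sum: 31 ⊕ 9 ⊕ 26 ⊕ 1 = 13.
The overall nim-sum is X = 13. A pile of size p has a winning move iff p XOR X < p (reduce it to p XOR X).
  31: 31 XOR 13 = 18 < 31 — winning move (to 18).
  9: 9 XOR 13 = 4 < 9 — winning move (to 4).
  26: 26 XOR 13 = 23 < 26 — winning move (to 23).
  1: 1 XOR 13 = 12 ≥ 1 — no move.
That gives 3 winning moves.

3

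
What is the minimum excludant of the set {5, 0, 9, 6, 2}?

1

0 is in the set but 1 is not, so the mex is 1.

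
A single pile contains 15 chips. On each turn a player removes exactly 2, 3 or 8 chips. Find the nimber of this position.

Grundy values for subtraction set {2, 3, 8}:
k:     0  1  2  3  4  5  6  7  8  9 10 11 12 13 14 15
g(k):  0  0  1  1  2  0  0  1  1  2  0  0  1  1  2  0
So g(15) = 0.

0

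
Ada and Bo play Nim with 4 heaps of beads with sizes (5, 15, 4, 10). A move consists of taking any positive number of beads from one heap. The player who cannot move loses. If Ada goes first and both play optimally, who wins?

Ada wins

Nim-sum: 5 XOR 15 XOR 4 XOR 10 = 4.
The nim-sum is 4 ≠ 0, so this is an N-position: the player to move can win; Ada has a winning move.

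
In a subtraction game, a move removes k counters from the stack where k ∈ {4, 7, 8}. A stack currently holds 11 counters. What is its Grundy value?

2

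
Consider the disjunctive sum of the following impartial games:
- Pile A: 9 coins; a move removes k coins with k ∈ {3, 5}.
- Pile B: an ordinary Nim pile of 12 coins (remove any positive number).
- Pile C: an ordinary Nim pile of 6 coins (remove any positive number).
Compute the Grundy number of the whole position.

10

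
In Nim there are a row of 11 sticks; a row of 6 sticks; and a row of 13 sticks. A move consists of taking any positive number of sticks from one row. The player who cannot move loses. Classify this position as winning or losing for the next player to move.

Losing position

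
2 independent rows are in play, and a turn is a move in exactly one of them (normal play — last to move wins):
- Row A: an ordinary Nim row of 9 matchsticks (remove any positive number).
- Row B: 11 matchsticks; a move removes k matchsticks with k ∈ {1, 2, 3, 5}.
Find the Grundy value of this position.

10

Row A is a plain Nim row of size 9, so its Grundy value is 9.
Build the Grundy sequence for row B with g(k) = mex{g(k−s) : s ∈ {1, 2, 3, 5}, s ≤ k}:
g(0) = mex{} = 0
g(1) = mex{0} = 1
g(2) = mex{0,1} = 2
g(3) = mex{0,1,2} = 3
g(4) = mex{1,2,3} = 0
g(5) = mex{0,2,3} = 1
g(6) = mex{0,1,3} = 2
g(7) = mex{0,1,2} = 3
g(8) = mex{1,2,3} = 0
g(9) = mex{0,2,3} = 1
g(10) = mex{0,1,3} = 2
g(11) = mex{0,1,2} = 3
So g(11) = 3.
The value of a disjunctive sum is the nim-sum of the parts.
Combined value = 9 XOR 3 = 10.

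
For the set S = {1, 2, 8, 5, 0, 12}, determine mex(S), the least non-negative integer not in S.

3

The values 0, 1, 2 are all present; 3 is the first non-negative integer missing from the set.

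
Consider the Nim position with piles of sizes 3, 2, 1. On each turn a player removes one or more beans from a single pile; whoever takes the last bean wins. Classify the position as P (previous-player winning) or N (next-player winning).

Nim-sum: 3 ⊕ 2 ⊕ 1 = 0.
The nim-sum is 0, so this is a P-position: the player to move is in a losing position under optimal play.

P-position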